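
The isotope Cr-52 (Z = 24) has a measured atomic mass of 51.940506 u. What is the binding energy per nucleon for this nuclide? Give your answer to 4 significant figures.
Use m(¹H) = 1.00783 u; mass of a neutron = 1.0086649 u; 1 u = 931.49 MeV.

8.778 MeV/nucleon

With 24 protons and 28 neutrons (A = 52):
Σm = 24·m(¹H) + 28·m_n = 24.18792 + 28.2426172 = 52.4305372 u
Mass defect Δm = 52.4305372 − 51.940506 = 0.4900312 u
E_B = 0.4900312 × 931.49 = 456.459 MeV
Per nucleon: 456.459 / 52 = 8.778 MeV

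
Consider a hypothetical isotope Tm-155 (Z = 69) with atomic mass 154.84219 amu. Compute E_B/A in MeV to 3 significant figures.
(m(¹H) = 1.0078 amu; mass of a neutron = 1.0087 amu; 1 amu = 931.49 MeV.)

8.68 MeV/nucleon

Total constituent mass: 69 × 1.0078 + 86 × 1.0087 = 156.2864 amu
Δm = 156.2864 − 154.84219 = 1.44421 amu
Converting to energy: 1.44421 amu × 931.49 MeV/amu = 1345.27 MeV
Per nucleon: 1345.27 / 155 = 8.679 MeV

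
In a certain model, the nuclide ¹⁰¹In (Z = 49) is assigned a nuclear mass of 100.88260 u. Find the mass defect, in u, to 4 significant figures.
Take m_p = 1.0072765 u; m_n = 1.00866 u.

0.9243 u

Z = 49, so N = A − Z = 101 − 49 = 52.
Total constituent mass: 49 × 1.0072765 + 52 × 1.00866 = 101.8068685 u
Mass defect Δm = 101.8068685 − 100.88260 = 0.9242685 u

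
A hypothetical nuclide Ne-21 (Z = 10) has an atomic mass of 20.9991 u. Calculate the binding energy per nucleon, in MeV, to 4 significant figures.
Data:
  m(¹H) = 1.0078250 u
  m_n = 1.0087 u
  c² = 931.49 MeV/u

7.756 MeV/nucleon

Mass of separated nucleons = 10(1.0078250) + 11(1.0087) = 10.0782500 + 11.0957 = 21.1739500 u
Δm = 21.1739500 − 20.9991 = 0.1748500 u
E_B = 0.1748500 × 931.49 = 162.871 MeV
Per nucleon: 162.871 / 21 = 7.756 MeV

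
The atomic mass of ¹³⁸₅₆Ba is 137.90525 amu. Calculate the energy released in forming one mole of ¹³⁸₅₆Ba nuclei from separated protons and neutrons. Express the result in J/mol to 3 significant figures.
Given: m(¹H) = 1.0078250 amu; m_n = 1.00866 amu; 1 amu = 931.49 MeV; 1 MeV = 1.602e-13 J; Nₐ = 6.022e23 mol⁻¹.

1.12e+14 J/mol

The nucleus contains 56 protons and 138 − 56 = 82 neutrons.
Total constituent mass: 56 × 1.0078250 + 82 × 1.00866 = 139.1483200 amu
The mass defect is 139.1483200 − 137.90525 = 1.2430700 amu.
E_B = 1.2430700 × 931.49 = 1157.91 MeV
Per nucleus in joules: 1157.91 MeV × 1.602e-13 J/MeV = 1.8550e-10 J
Per mole: 1.8550e-10 J × 6.022e23 mol⁻¹ = 1.1171e+14 J/mol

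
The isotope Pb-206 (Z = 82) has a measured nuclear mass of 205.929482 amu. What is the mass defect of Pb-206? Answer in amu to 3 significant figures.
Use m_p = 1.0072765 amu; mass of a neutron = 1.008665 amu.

1.74 amu

The nucleus contains 82 protons and 206 − 82 = 124 neutrons.
Mass of separated nucleons = 82(1.0072765) + 124(1.008665) = 82.5966730 + 125.074460 = 207.6711330 amu
Mass defect Δm = 207.6711330 − 205.929482 = 1.7416510 amu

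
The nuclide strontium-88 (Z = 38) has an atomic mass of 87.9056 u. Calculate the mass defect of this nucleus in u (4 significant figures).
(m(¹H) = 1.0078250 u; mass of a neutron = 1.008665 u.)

Z = 38, so N = A − Z = 88 − 38 = 50.
Total constituent mass: 38 × 1.0078250 + 50 × 1.008665 = 88.7306000 u
Δm = 88.7306000 − 87.9056 = 0.8250000 u

0.8250 u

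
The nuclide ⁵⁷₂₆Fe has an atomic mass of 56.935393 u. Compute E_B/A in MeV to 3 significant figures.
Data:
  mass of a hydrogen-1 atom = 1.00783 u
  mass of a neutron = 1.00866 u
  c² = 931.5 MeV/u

8.77 MeV/nucleon

Mass of separated nucleons = 26(1.00783) + 31(1.00866) = 26.20358 + 31.26846 = 57.47204 u
Δm = 57.47204 − 56.935393 = 0.536647 u
E_B = 0.536647 × 931.5 = 499.887 MeV
Per nucleon: 499.887 / 57 = 8.770 MeV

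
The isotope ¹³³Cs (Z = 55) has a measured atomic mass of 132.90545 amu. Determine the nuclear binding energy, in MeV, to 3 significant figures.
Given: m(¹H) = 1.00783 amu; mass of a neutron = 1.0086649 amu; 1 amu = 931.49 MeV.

The nucleus contains 55 protons and 133 − 55 = 78 neutrons.
Mass of separated nucleons = 55(1.00783) + 78(1.0086649) = 55.43065 + 78.6758622 = 134.1065122 amu
The mass defect is 134.1065122 − 132.90545 = 1.2010622 amu.
Converting to energy: 1.2010622 amu × 931.49 MeV/amu = 1118.78 MeV

1120 MeV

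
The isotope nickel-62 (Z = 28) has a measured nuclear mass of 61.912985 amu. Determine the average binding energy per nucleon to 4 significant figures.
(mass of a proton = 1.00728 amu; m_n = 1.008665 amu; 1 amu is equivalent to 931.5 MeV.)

8.796 MeV/nucleon

The nucleus contains 28 protons and 62 − 28 = 34 neutrons.
Total constituent mass: 28 × 1.00728 + 34 × 1.008665 = 62.498450 amu
The mass defect is 62.498450 − 61.912985 = 0.585465 amu.
E_B = 0.585465 × 931.5 = 545.361 MeV
Dividing by A = 62 gives 8.796 MeV per nucleon.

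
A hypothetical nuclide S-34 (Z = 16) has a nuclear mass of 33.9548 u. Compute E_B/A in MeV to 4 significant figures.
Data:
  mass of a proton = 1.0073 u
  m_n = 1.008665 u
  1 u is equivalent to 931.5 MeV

Total constituent mass: 16 × 1.0073 + 18 × 1.008665 = 34.272770 u
Mass defect Δm = 34.272770 − 33.9548 = 0.317970 u
E_B = 0.317970 × 931.5 = 296.189 MeV
BE/A = 296.189 MeV / 34 = 8.711 MeV/nucleon

8.711 MeV/nucleon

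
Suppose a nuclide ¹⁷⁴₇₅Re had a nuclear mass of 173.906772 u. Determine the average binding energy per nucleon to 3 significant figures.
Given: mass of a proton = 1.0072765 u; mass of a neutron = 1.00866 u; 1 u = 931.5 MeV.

8.01 MeV/nucleon

The nucleus contains 75 protons and 174 − 75 = 99 neutrons.
Total constituent mass: 75 × 1.0072765 + 99 × 1.00866 = 175.4030775 u
The mass defect is 175.4030775 − 173.906772 = 1.4963055 u.
Converting to energy: 1.4963055 u × 931.5 MeV/u = 1393.81 MeV
Per nucleon: 1393.81 / 174 = 8.010 MeV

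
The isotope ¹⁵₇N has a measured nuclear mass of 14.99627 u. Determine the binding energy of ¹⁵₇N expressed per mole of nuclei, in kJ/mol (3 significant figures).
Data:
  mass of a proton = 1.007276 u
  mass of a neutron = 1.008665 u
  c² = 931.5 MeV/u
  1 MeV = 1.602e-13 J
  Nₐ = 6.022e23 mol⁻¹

With 7 protons and 8 neutrons (A = 15):
Total constituent mass: 7 × 1.007276 + 8 × 1.008665 = 15.120252 u
Mass defect Δm = 15.120252 − 14.99627 = 0.123982 u
E_B = 0.123982 × 931.5 = 115.489 MeV
Per nucleus in joules: 115.489 MeV × 1.602e-13 J/MeV = 1.8501e-11 J
Per mole: 1.8501e-11 J × 6.022e23 mol⁻¹ = 1.1141e+13 J/mol

1.11e+10 kJ/mol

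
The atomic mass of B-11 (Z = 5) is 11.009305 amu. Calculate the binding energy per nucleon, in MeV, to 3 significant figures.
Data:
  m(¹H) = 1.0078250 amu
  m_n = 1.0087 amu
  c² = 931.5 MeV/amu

Total constituent mass: 5 × 1.0078250 + 6 × 1.0087 = 11.0913250 amu
Mass defect Δm = 11.0913250 − 11.009305 = 0.0820200 amu
Converting to energy: 0.0820200 amu × 931.5 MeV/amu = 76.4016 MeV
BE/A = 76.4016 MeV / 11 = 6.946 MeV/nucleon

6.95 MeV/nucleon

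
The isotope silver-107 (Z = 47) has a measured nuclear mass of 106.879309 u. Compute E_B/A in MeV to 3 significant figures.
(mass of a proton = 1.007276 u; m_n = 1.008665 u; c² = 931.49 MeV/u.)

8.55 MeV/nucleon

Total constituent mass: 47 × 1.007276 + 60 × 1.008665 = 107.861872 u
The mass defect is 107.861872 − 106.879309 = 0.982563 u.
Converting to energy: 0.982563 u × 931.49 MeV/u = 915.248 MeV
Per nucleon: 915.248 / 107 = 8.554 MeV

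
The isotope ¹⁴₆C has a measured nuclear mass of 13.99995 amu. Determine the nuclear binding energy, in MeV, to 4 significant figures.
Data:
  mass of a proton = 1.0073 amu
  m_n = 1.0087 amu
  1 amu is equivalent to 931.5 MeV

Total constituent mass: 6 × 1.0073 + 8 × 1.0087 = 14.1134 amu
Mass defect Δm = 14.1134 − 13.99995 = 0.11345 amu
Converting to energy: 0.11345 amu × 931.5 MeV/amu = 105.679 MeV

105.7 MeV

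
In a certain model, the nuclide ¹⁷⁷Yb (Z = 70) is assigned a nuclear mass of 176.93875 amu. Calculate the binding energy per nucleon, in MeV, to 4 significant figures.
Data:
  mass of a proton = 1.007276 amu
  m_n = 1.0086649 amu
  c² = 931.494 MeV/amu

Z = 70, so N = A − Z = 177 − 70 = 107.
Mass of separated nucleons = 70(1.007276) + 107(1.0086649) = 70.509320 + 107.9271443 = 178.4364643 amu
Δm = 178.4364643 − 176.93875 = 1.4977143 amu
E_B = 1.4977143 × 931.494 = 1395.11 MeV
BE/A = 1395.11 MeV / 177 = 7.882 MeV/nucleon

7.882 MeV/nucleon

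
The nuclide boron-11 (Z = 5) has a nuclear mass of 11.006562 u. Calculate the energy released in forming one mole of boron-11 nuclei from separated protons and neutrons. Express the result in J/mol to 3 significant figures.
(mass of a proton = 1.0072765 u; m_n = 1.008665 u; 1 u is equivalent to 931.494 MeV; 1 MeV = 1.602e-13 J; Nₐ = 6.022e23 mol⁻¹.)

7.35e+12 J/mol

Σm = 5·m_p + 6·m_n = 5.0363825 + 6.051990 = 11.0883725 u
The mass defect is 11.0883725 − 11.006562 = 0.0818105 u.
Binding energy = Δm·c² = 0.0818105 × 931.494 MeV/u = 76.2060 MeV
Per nucleus in joules: 76.2060 MeV × 1.602e-13 J/MeV = 1.2208e-11 J
Per mole: 1.2208e-11 J × 6.022e23 mol⁻¹ = 7.3517e+12 J/mol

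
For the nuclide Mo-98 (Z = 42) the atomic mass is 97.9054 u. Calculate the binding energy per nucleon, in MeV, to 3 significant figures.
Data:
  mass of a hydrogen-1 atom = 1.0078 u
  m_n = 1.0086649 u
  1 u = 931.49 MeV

The nucleus contains 42 protons and 98 − 42 = 56 neutrons.
Mass of separated nucleons = 42(1.0078) + 56(1.0086649) = 42.3276 + 56.4852344 = 98.8128344 u
Mass defect Δm = 98.8128344 − 97.9054 = 0.9074344 u
Converting to energy: 0.9074344 u × 931.49 MeV/u = 845.266 MeV
Dividing by A = 98 gives 8.625 MeV per nucleon.

8.63 MeV/nucleon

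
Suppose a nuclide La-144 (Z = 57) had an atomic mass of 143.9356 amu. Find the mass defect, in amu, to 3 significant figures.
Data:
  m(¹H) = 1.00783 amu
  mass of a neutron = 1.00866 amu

1.26 amu

Mass of separated nucleons = 57(1.00783) + 87(1.00866) = 57.44631 + 87.75342 = 145.19973 amu
Mass defect Δm = 145.19973 − 143.9356 = 1.26413 amu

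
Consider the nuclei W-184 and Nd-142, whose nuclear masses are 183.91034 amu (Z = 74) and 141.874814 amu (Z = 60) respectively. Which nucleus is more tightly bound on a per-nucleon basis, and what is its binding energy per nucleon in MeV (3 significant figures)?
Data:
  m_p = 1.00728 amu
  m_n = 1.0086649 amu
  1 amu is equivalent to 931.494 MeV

Nd-142; 8.35 MeV/nucleon

W-184: Σm = 74(1.00728) + 110(1.0086649) = 185.4918590 amu; Δm = 1.5815190 amu; E_B = 1473.18 MeV; E_B/A = 8.006 MeV
Nd-142: Σm = 60(1.00728) + 82(1.0086649) = 143.1473218 amu; Δm = 1.2725078 amu; E_B = 1185.3 MeV; E_B/A = 8.347 MeV
Nd-142 has the higher binding energy per nucleon, so it is the more tightly bound nucleus.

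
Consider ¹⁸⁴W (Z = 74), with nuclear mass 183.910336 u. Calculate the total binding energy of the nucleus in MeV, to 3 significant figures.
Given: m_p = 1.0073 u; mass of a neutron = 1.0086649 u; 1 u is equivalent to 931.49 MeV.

Mass of separated nucleons = 74(1.0073) + 110(1.0086649) = 74.5402 + 110.9531390 = 185.4933390 u
Mass defect Δm = 185.4933390 − 183.910336 = 1.5830030 u
Converting to energy: 1.5830030 u × 931.49 MeV/u = 1474.55 MeV

1470 MeV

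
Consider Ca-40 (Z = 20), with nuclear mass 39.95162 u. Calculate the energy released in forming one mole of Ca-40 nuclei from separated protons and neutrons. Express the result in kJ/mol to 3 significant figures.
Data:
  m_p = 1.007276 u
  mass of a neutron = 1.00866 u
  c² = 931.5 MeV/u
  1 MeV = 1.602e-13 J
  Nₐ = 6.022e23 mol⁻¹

3.30e+10 kJ/mol

Total constituent mass: 20 × 1.007276 + 20 × 1.00866 = 40.318720 u
The mass defect is 40.318720 − 39.95162 = 0.367100 u.
Binding energy = Δm·c² = 0.367100 × 931.5 MeV/u = 341.954 MeV
Per nucleus in joules: 341.954 MeV × 1.602e-13 J/MeV = 5.4781e-11 J
Per mole: 5.4781e-11 J × 6.022e23 mol⁻¹ = 3.2989e+13 J/mol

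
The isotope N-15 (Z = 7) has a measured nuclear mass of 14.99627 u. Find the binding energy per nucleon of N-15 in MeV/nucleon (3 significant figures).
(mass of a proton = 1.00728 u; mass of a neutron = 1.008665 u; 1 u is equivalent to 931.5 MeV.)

7.70 MeV/nucleon

The nucleus contains 7 protons and 15 − 7 = 8 neutrons.
Mass of separated nucleons = 7(1.00728) + 8(1.008665) = 7.05096 + 8.069320 = 15.120280 u
The mass defect is 15.120280 − 14.99627 = 0.124010 u.
Binding energy = Δm·c² = 0.124010 × 931.5 MeV/u = 115.515 MeV
Dividing by A = 15 gives 7.701 MeV per nucleon.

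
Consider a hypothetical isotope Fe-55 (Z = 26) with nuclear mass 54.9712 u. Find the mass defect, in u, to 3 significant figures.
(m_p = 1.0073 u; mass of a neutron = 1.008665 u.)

Z = 26, so N = A − Z = 55 − 26 = 29.
Total constituent mass: 26 × 1.0073 + 29 × 1.008665 = 55.441085 u
Δm = 55.441085 − 54.9712 = 0.469885 u

0.470 u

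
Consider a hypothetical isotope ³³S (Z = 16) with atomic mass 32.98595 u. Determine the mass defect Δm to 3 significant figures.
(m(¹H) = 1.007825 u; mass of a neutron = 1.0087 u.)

Total constituent mass: 16 × 1.007825 + 17 × 1.0087 = 33.273100 u
The mass defect is 33.273100 − 32.98595 = 0.287150 u.

0.287 u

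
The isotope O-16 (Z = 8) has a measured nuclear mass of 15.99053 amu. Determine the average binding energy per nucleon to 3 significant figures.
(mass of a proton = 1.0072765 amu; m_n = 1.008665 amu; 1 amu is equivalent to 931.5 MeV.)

The nucleus contains 8 protons and 16 − 8 = 8 neutrons.
Mass of separated nucleons = 8(1.0072765) + 8(1.008665) = 8.0582120 + 8.069320 = 16.1275320 amu
The mass defect is 16.1275320 − 15.99053 = 0.1370020 amu.
E_B = 0.1370020 × 931.5 = 127.617 MeV
Per nucleon: 127.617 / 16 = 7.976 MeV

7.98 MeV/nucleon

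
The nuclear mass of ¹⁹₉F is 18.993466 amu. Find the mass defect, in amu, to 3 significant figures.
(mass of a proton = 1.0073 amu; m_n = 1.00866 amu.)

The nucleus contains 9 protons and 19 − 9 = 10 neutrons.
Mass of separated nucleons = 9(1.0073) + 10(1.00866) = 9.0657 + 10.08660 = 19.15230 amu
Mass defect Δm = 19.15230 − 18.993466 = 0.158834 amu

0.159 amu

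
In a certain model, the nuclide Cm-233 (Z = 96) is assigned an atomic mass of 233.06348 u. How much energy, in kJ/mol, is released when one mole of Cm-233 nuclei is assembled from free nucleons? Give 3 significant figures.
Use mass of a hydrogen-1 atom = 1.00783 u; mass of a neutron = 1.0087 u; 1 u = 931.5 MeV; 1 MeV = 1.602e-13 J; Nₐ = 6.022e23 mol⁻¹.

With 96 protons and 137 neutrons (A = 233):
Total constituent mass: 96 × 1.00783 + 137 × 1.0087 = 234.94358 u
Δm = 234.94358 − 233.06348 = 1.88010 u
E_B = 1.88010 × 931.5 = 1751.31 MeV
Per nucleus in joules: 1751.31 MeV × 1.602e-13 J/MeV = 2.8056e-10 J
Per mole: 2.8056e-10 J × 6.022e23 mol⁻¹ = 1.6895e+14 J/mol

1.69e+11 kJ/mol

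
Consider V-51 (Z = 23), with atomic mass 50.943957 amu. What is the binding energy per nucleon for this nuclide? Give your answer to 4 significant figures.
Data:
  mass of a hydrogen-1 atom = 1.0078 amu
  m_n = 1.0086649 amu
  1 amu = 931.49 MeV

With 23 protons and 28 neutrons (A = 51):
Σm = 23·m(¹H) + 28·m_n = 23.1794 + 28.2426172 = 51.4220172 amu
Mass defect Δm = 51.4220172 − 50.943957 = 0.4780602 amu
Converting to energy: 0.4780602 amu × 931.49 MeV/amu = 445.308 MeV
BE/A = 445.308 MeV / 51 = 8.732 MeV/nucleon

8.732 MeV/nucleon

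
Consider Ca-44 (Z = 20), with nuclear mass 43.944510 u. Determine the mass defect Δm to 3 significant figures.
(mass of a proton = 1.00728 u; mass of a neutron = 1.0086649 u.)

0.409 u

The nucleus contains 20 protons and 44 − 20 = 24 neutrons.
Total constituent mass: 20 × 1.00728 + 24 × 1.0086649 = 44.3535576 u
Δm = 44.3535576 − 43.944510 = 0.4090476 u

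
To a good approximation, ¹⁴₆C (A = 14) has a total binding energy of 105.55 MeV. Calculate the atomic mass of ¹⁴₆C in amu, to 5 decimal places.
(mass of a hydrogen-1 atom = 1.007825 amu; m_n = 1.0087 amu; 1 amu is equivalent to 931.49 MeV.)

Mass defect = 105.55 MeV / (931.49 MeV/amu) = 0.1133131 amu
Constituent mass = 6(1.007825) + 8(1.0087) = 14.116550 amu
Atomic mass = 14.116550 − 0.1133131 = 14.0032369 amu ≈ 14.00324 amu (to 5 decimal places)

14.00324 amu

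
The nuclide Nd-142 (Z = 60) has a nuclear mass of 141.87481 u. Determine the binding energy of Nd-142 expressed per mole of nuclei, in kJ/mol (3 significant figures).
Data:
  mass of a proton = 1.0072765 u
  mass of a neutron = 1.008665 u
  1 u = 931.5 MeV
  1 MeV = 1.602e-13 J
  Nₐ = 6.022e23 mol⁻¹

1.14e+11 kJ/mol

The nucleus contains 60 protons and 142 − 60 = 82 neutrons.
Mass of separated nucleons = 60(1.0072765) + 82(1.008665) = 60.4365900 + 82.710530 = 143.1471200 u
Δm = 143.1471200 − 141.87481 = 1.2723100 u
Binding energy = Δm·c² = 1.2723100 × 931.5 MeV/u = 1185.16 MeV
Per nucleus in joules: 1185.16 MeV × 1.602e-13 J/MeV = 1.8986e-10 J
Per mole: 1.8986e-10 J × 6.022e23 mol⁻¹ = 1.1433e+14 J/mol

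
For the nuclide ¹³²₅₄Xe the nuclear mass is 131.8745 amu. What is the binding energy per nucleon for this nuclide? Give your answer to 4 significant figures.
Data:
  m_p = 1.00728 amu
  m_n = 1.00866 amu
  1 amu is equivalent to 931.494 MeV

The nucleus contains 54 protons and 132 − 54 = 78 neutrons.
Total constituent mass: 54 × 1.00728 + 78 × 1.00866 = 133.06860 amu
Mass defect Δm = 133.06860 − 131.8745 = 1.19410 amu
E_B = 1.19410 × 931.494 = 1112.297 MeV
Dividing by A = 132 gives 8.426 MeV per nucleon.

8.426 MeV/nucleon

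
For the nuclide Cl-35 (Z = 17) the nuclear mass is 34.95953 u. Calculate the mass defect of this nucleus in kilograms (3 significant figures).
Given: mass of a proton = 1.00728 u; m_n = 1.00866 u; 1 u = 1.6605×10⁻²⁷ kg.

5.32e-28 kg

With 17 protons and 18 neutrons (A = 35):
Σm = 17·m_p + 18·m_n = 17.12376 + 18.15588 = 35.27964 u
Δm = 35.27964 − 34.95953 = 0.32011 u
In SI units: 0.32011 u × 1.6605×10⁻²⁷ kg/u = 5.3154e-28 kg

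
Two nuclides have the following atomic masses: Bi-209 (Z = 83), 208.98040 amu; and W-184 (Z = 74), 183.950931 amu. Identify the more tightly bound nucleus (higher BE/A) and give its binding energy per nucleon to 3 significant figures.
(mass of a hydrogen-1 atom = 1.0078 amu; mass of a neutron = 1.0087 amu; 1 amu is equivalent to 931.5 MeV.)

W-184; 8.02 MeV/nucleon

Bi-209: Σm = 83(1.0078) + 126(1.0087) = 210.7436 amu; Δm = 1.76320 amu; E_B = 1642.4 MeV; E_B/A = 7.858 MeV
W-184: Σm = 74(1.0078) + 110(1.0087) = 185.5342 amu; Δm = 1.583269 amu; E_B = 1474.8 MeV; E_B/A = 8.015 MeV
W-184 has the higher binding energy per nucleon, so it is the more tightly bound nucleus.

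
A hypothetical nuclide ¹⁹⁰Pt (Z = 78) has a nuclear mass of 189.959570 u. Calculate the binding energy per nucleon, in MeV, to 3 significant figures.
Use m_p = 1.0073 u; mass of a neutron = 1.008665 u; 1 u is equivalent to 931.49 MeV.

7.75 MeV/nucleon

Σm = 78·m_p + 112·m_n = 78.5694 + 112.970480 = 191.539880 u
Mass defect Δm = 191.539880 − 189.959570 = 1.580310 u
Converting to energy: 1.580310 u × 931.49 MeV/u = 1472.04 MeV
BE/A = 1472.04 MeV / 190 = 7.748 MeV/nucleon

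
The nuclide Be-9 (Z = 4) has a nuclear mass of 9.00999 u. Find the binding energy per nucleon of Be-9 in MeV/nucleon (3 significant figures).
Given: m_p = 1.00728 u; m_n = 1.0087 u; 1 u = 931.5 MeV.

6.48 MeV/nucleon

Mass of separated nucleons = 4(1.00728) + 5(1.0087) = 4.02912 + 5.0435 = 9.07262 u
Mass defect Δm = 9.07262 − 9.00999 = 0.06263 u
E_B = 0.06263 × 931.5 = 58.3398 MeV
BE/A = 58.3398 MeV / 9 = 6.482 MeV/nucleon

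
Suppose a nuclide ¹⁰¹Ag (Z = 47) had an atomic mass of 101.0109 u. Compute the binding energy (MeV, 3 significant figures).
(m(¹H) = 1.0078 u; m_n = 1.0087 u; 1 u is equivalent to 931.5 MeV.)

769 MeV

Σm = 47·m(¹H) + 54·m_n = 47.3666 + 54.4698 = 101.8364 u
Mass defect Δm = 101.8364 − 101.0109 = 0.8255 u
Binding energy = Δm·c² = 0.8255 × 931.5 MeV/u = 768.953 MeV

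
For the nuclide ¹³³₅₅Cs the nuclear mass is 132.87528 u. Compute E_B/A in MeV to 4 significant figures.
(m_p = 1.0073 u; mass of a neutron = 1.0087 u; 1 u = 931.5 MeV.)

8.438 MeV/nucleon

Mass of separated nucleons = 55(1.0073) + 78(1.0087) = 55.4015 + 78.6786 = 134.0801 u
Mass defect Δm = 134.0801 − 132.87528 = 1.20482 u
Converting to energy: 1.20482 u × 931.5 MeV/u = 1122.29 MeV
Per nucleon: 1122.29 / 133 = 8.438 MeV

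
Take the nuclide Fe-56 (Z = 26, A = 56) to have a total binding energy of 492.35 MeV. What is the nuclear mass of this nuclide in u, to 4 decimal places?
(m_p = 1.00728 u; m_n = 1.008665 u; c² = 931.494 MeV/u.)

55.9207 u

Mass defect = 492.35 MeV / (931.494 MeV/u) = 0.528559 u
Constituent mass = 26(1.00728) + 30(1.008665) = 56.449230 u
Nuclear mass = 56.449230 − 0.528559 = 55.920671 u ≈ 55.9207 u (to 4 decimal places)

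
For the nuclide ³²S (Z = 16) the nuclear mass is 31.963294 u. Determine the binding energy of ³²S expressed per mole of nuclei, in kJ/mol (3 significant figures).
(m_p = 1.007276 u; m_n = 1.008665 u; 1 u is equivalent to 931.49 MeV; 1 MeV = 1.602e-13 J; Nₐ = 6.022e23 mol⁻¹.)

2.62e+10 kJ/mol

Mass of separated nucleons = 16(1.007276) + 16(1.008665) = 16.116416 + 16.138640 = 32.255056 u
Δm = 32.255056 − 31.963294 = 0.291762 u
Converting to energy: 0.291762 u × 931.49 MeV/u = 271.773 MeV
Per nucleus in joules: 271.773 MeV × 1.602e-13 J/MeV = 4.3538e-11 J
Per mole: 4.3538e-11 J × 6.022e23 mol⁻¹ = 2.6219e+13 J/mol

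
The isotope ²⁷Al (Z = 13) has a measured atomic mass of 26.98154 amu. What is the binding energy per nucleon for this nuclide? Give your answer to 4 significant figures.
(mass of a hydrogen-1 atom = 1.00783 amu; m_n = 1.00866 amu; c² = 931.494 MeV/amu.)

8.331 MeV/nucleon

The nucleus contains 13 protons and 27 − 13 = 14 neutrons.
Mass of separated nucleons = 13(1.00783) + 14(1.00866) = 13.10179 + 14.12124 = 27.22303 amu
Δm = 27.22303 − 26.98154 = 0.24149 amu
Converting to energy: 0.24149 amu × 931.494 MeV/amu = 224.946 MeV
BE/A = 224.946 MeV / 27 = 8.331 MeV/nucleon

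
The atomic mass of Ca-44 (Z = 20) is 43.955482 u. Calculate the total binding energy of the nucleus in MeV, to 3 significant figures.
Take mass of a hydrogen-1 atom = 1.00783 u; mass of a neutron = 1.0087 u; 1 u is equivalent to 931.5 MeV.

382 MeV

With 20 protons and 24 neutrons (A = 44):
Total constituent mass: 20 × 1.00783 + 24 × 1.0087 = 44.36540 u
Mass defect Δm = 44.36540 − 43.955482 = 0.409918 u
E_B = 0.409918 × 931.5 = 381.839 MeV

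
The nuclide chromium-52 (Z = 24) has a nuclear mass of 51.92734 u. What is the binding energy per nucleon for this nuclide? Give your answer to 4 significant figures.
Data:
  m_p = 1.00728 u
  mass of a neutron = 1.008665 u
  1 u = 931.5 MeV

8.778 MeV/nucleon

The nucleus contains 24 protons and 52 − 24 = 28 neutrons.
Mass of separated nucleons = 24(1.00728) + 28(1.008665) = 24.17472 + 28.242620 = 52.417340 u
Mass defect Δm = 52.417340 − 51.92734 = 0.490000 u
Converting to energy: 0.490000 u × 931.5 MeV/u = 456.435 MeV
Per nucleon: 456.435 / 52 = 8.778 MeV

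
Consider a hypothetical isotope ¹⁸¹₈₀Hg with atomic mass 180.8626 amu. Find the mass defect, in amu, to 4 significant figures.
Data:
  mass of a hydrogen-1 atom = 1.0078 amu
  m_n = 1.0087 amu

1.640 amu

Z = 80, so N = A − Z = 181 − 80 = 101.
Mass of separated nucleons = 80(1.0078) + 101(1.0087) = 80.6240 + 101.8787 = 182.5027 amu
Mass defect Δm = 182.5027 − 180.8626 = 1.6401 amu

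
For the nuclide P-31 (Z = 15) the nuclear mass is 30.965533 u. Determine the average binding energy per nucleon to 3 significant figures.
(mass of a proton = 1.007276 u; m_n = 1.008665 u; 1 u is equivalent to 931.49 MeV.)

With 15 protons and 16 neutrons (A = 31):
Total constituent mass: 15 × 1.007276 + 16 × 1.008665 = 31.247780 u
Mass defect Δm = 31.247780 − 30.965533 = 0.282247 u
Converting to energy: 0.282247 u × 931.49 MeV/u = 262.910 MeV
Dividing by A = 31 gives 8.481 MeV per nucleon.

8.48 MeV/nucleon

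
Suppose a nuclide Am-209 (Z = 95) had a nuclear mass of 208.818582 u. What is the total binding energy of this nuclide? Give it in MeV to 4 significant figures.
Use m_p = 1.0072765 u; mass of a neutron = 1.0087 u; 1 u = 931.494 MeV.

1737 MeV

The nucleus contains 95 protons and 209 − 95 = 114 neutrons.
Total constituent mass: 95 × 1.0072765 + 114 × 1.0087 = 210.6830675 u
Δm = 210.6830675 − 208.818582 = 1.8644855 u
Binding energy = Δm·c² = 1.8644855 × 931.494 MeV/u = 1736.76 MeV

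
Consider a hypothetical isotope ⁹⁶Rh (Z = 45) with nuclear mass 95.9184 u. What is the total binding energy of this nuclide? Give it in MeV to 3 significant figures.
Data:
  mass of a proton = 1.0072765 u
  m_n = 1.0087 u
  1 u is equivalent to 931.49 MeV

Σm = 45·m_p + 51·m_n = 45.3274425 + 51.4437 = 96.7711425 u
Mass defect Δm = 96.7711425 − 95.9184 = 0.8527425 u
E_B = 0.8527425 × 931.49 = 794.321 MeV

794 MeV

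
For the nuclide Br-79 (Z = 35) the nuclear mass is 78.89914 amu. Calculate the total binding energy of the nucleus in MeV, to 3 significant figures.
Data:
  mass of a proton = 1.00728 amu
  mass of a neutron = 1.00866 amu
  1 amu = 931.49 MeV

Z = 35, so N = A − Z = 79 − 35 = 44.
Total constituent mass: 35 × 1.00728 + 44 × 1.00866 = 79.63584 amu
Δm = 79.63584 − 78.89914 = 0.73670 amu
Binding energy = Δm·c² = 0.73670 × 931.49 MeV/amu = 686.229 MeV

686 MeV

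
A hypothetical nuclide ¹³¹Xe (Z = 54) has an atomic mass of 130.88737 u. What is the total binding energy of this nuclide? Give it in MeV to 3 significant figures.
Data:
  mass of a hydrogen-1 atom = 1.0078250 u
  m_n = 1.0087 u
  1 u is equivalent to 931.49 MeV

Mass of separated nucleons = 54(1.0078250) + 77(1.0087) = 54.4225500 + 77.6699 = 132.0924500 u
Δm = 132.0924500 − 130.88737 = 1.2050800 u
Binding energy = Δm·c² = 1.2050800 × 931.49 MeV/u = 1122.52 MeV

1120 MeV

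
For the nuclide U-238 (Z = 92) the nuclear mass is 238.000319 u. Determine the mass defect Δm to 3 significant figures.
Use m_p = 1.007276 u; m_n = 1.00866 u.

The nucleus contains 92 protons and 238 − 92 = 146 neutrons.
Σm = 92·m_p + 146·m_n = 92.669392 + 147.26436 = 239.933752 u
Δm = 239.933752 − 238.000319 = 1.933433 u

1.93 u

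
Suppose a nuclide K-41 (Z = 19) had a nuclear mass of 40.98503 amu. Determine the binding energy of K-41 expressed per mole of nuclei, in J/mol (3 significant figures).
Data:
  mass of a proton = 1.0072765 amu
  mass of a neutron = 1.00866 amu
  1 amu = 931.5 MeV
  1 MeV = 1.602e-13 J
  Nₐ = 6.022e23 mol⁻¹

Mass of separated nucleons = 19(1.0072765) + 22(1.00866) = 19.1382535 + 22.19052 = 41.3287735 amu
Δm = 41.3287735 − 40.98503 = 0.3437435 amu
Binding energy = Δm·c² = 0.3437435 × 931.5 MeV/amu = 320.197 MeV
Per nucleus in joules: 320.197 MeV × 1.602e-13 J/MeV = 5.1296e-11 J
Per mole: 5.1296e-11 J × 6.022e23 mol⁻¹ = 3.0890e+13 J/mol

3.09e+13 J/mol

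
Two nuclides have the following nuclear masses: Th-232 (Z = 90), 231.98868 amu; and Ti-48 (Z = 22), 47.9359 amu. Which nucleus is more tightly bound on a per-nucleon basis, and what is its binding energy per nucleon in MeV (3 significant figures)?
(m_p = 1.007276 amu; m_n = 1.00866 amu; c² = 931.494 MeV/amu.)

Th-232: Σm = 90(1.007276) + 142(1.00866) = 233.884560 amu; Δm = 1.895880 amu; E_B = 1766.0 MeV; E_B/A = 7.612 MeV
Ti-48: Σm = 22(1.007276) + 26(1.00866) = 48.385232 amu; Δm = 0.449332 amu; E_B = 418.55 MeV; E_B/A = 8.720 MeV
Ti-48 has the higher binding energy per nucleon, so it is the more tightly bound nucleus.

Ti-48; 8.72 MeV/nucleon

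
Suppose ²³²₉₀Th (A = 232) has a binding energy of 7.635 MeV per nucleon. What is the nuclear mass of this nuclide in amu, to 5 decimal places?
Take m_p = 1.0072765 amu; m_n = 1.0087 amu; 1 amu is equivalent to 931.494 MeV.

Total binding energy = 232 × 7.635 = 1771.320 MeV
Mass defect = 1771.320 MeV / (931.494 MeV/amu) = 1.9015903 amu
Constituent mass = 90(1.0072765) + 142(1.0087) = 233.8902850 amu
Nuclear mass = 233.8902850 − 1.9015903 = 231.9886947 amu ≈ 231.98869 amu (to 5 decimal places)

231.98869 amu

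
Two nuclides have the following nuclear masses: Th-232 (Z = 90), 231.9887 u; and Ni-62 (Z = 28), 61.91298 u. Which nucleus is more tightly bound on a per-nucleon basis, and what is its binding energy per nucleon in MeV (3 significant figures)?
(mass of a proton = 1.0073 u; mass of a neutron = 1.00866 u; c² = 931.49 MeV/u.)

Ni-62; 8.80 MeV/nucleon

Th-232: Σm = 90(1.0073) + 142(1.00866) = 233.88672 u; Δm = 1.89802 u; E_B = 1768.0 MeV; E_B/A = 7.621 MeV
Ni-62: Σm = 28(1.0073) + 34(1.00866) = 62.49884 u; Δm = 0.58586 u; E_B = 545.72 MeV; E_B/A = 8.802 MeV
Ni-62 has the higher binding energy per nucleon, so it is the more tightly bound nucleus.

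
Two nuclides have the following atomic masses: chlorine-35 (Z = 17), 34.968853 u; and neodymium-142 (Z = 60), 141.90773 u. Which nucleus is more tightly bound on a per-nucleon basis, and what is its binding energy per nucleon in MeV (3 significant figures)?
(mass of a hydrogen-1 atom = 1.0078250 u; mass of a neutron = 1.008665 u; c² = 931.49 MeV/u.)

chlorine-35; 8.52 MeV/nucleon

chlorine-35: Σm = 17(1.0078250) + 18(1.008665) = 35.2889950 u; Δm = 0.3201420 u; E_B = 298.21 MeV; E_B/A = 8.520 MeV
neodymium-142: Σm = 60(1.0078250) + 82(1.008665) = 143.1800300 u; Δm = 1.2723000 u; E_B = 1185.1 MeV; E_B/A = 8.346 MeV
chlorine-35 has the higher binding energy per nucleon, so it is the more tightly bound nucleus.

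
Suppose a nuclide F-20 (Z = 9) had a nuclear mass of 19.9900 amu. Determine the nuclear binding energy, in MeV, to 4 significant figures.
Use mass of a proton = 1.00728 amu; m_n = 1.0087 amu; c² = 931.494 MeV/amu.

159.5 MeV

Σm = 9·m_p + 11·m_n = 9.06552 + 11.0957 = 20.16122 amu
Δm = 20.16122 − 19.9900 = 0.17122 amu
Converting to energy: 0.17122 amu × 931.494 MeV/amu = 159.490 MeV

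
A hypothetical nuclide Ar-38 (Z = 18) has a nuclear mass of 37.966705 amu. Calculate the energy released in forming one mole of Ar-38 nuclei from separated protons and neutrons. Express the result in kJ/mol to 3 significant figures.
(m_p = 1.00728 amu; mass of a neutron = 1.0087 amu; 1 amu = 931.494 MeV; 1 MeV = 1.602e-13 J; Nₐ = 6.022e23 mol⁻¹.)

3.04e+10 kJ/mol

Total constituent mass: 18 × 1.00728 + 20 × 1.0087 = 38.30504 amu
Mass defect Δm = 38.30504 − 37.966705 = 0.338335 amu
Binding energy = Δm·c² = 0.338335 × 931.494 MeV/amu = 315.157 MeV
Per nucleus in joules: 315.157 MeV × 1.602e-13 J/MeV = 5.0488e-11 J
Per mole: 5.0488e-11 J × 6.022e23 mol⁻¹ = 3.0404e+13 J/mol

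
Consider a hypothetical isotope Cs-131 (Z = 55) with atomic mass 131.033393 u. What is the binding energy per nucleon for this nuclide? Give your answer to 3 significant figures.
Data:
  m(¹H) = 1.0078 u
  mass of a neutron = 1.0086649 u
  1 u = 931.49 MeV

7.50 MeV/nucleon

The nucleus contains 55 protons and 131 − 55 = 76 neutrons.
Σm = 55·m(¹H) + 76·m_n = 55.4290 + 76.6585324 = 132.0875324 u
Δm = 132.0875324 − 131.033393 = 1.0541394 u
Binding energy = Δm·c² = 1.0541394 × 931.49 MeV/u = 981.920 MeV
Per nucleon: 981.920 / 131 = 7.496 MeV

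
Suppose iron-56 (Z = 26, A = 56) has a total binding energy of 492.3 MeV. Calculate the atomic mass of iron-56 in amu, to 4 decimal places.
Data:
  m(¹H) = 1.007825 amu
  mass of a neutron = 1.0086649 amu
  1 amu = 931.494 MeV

55.9349 amu

Mass defect = 492.3 MeV / (931.494 MeV/amu) = 0.528506 amu
Constituent mass = 26(1.007825) + 30(1.0086649) = 56.4633970 amu
Atomic mass = 56.4633970 − 0.528506 = 55.9348910 amu ≈ 55.9349 amu (to 4 decimal places)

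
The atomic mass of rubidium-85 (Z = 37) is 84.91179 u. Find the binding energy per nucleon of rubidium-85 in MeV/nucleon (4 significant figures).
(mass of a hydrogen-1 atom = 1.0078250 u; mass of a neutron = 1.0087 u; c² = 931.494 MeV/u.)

Z = 37, so N = A − Z = 85 − 37 = 48.
Total constituent mass: 37 × 1.0078250 + 48 × 1.0087 = 85.7071250 u
The mass defect is 85.7071250 − 84.91179 = 0.7953350 u.
Converting to energy: 0.7953350 u × 931.494 MeV/u = 740.850 MeV
Dividing by A = 85 gives 8.716 MeV per nucleon.

8.716 MeV/nucleon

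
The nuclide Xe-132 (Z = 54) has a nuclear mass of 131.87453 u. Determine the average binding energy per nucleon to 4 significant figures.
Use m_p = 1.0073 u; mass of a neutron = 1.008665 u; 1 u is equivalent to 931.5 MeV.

Σm = 54·m_p + 78·m_n = 54.3942 + 78.675870 = 133.070070 u
Δm = 133.070070 − 131.87453 = 1.195540 u
Converting to energy: 1.195540 u × 931.5 MeV/u = 1113.65 MeV
Dividing by A = 132 gives 8.437 MeV per nucleon.

8.437 MeV/nucleon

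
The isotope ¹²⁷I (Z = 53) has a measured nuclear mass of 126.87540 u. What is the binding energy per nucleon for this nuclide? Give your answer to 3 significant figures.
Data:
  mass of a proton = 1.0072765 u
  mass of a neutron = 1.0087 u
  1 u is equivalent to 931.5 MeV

8.46 MeV/nucleon

Σm = 53·m_p + 74·m_n = 53.3856545 + 74.6438 = 128.0294545 u
Δm = 128.0294545 − 126.87540 = 1.1540545 u
Converting to energy: 1.1540545 u × 931.5 MeV/u = 1075.00 MeV
BE/A = 1075.00 MeV / 127 = 8.4646 MeV/nucleon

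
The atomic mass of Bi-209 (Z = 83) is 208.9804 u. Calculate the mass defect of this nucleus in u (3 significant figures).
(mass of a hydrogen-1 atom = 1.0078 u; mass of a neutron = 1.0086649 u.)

Z = 83, so N = A − Z = 209 − 83 = 126.
Σm = 83·m(¹H) + 126·m_n = 83.6474 + 127.0917774 = 210.7391774 u
The mass defect is 210.7391774 − 208.9804 = 1.7587774 u.

1.76 u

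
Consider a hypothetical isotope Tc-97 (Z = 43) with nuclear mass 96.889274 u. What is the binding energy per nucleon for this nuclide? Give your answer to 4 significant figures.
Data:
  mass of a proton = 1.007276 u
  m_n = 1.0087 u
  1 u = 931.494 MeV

8.579 MeV/nucleon

Z = 43, so N = A − Z = 97 − 43 = 54.
Mass of separated nucleons = 43(1.007276) + 54(1.0087) = 43.312868 + 54.4698 = 97.782668 u
The mass defect is 97.782668 − 96.889274 = 0.893394 u.
Converting to energy: 0.893394 u × 931.494 MeV/u = 832.191 MeV
BE/A = 832.191 MeV / 97 = 8.579 MeV/nucleon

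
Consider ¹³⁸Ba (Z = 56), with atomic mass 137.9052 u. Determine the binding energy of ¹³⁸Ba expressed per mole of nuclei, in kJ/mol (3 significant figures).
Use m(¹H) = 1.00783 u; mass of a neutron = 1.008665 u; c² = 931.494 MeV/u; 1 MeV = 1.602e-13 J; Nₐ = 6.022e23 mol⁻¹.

With 56 protons and 82 neutrons (A = 138):
Mass of separated nucleons = 56(1.00783) + 82(1.008665) = 56.43848 + 82.710530 = 139.149010 u
The mass defect is 139.149010 − 137.9052 = 1.243810 u.
E_B = 1.243810 × 931.494 = 1158.60 MeV
Per nucleus in joules: 1158.60 MeV × 1.602e-13 J/MeV = 1.8561e-10 J
Per mole: 1.8561e-10 J × 6.022e23 mol⁻¹ = 1.1177e+14 J/mol

1.12e+11 kJ/mol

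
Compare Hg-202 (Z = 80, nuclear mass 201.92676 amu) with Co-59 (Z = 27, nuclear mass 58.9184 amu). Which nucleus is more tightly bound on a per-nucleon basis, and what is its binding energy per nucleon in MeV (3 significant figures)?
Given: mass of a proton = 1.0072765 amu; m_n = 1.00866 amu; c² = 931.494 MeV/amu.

Co-59; 8.77 MeV/nucleon

Hg-202: Σm = 80(1.0072765) + 122(1.00866) = 203.6386400 amu; Δm = 1.7118800 amu; E_B = 1594.6 MeV; E_B/A = 7.894 MeV
Co-59: Σm = 27(1.0072765) + 32(1.00866) = 59.4735855 amu; Δm = 0.5551855 amu; E_B = 517.15 MeV; E_B/A = 8.765 MeV
Co-59 has the higher binding energy per nucleon, so it is the more tightly bound nucleus.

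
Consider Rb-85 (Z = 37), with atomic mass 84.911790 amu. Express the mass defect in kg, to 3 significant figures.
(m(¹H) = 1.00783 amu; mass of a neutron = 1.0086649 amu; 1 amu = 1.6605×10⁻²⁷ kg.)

1.32e-27 kg

Σm = 37·m(¹H) + 48·m_n = 37.28971 + 48.4159152 = 85.7056252 amu
Mass defect Δm = 85.7056252 − 84.911790 = 0.7938352 amu
In SI units: 0.7938352 amu × 1.6605×10⁻²⁷ kg/amu = 1.3182e-27 kg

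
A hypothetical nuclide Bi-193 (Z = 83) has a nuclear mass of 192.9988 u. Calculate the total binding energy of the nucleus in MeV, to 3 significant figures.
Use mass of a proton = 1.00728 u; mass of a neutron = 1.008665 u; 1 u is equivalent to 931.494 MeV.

The nucleus contains 83 protons and 193 − 83 = 110 neutrons.
Mass of separated nucleons = 83(1.00728) + 110(1.008665) = 83.60424 + 110.953150 = 194.557390 u
Δm = 194.557390 − 192.9988 = 1.558590 u
E_B = 1.558590 × 931.494 = 1451.82 MeV

1450 MeV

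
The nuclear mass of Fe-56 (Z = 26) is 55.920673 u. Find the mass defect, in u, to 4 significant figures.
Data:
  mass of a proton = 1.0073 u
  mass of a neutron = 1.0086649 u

With 26 protons and 30 neutrons (A = 56):
Σm = 26·m_p + 30·m_n = 26.1898 + 30.2599470 = 56.4497470 u
The mass defect is 56.4497470 − 55.920673 = 0.5290740 u.

0.5291 u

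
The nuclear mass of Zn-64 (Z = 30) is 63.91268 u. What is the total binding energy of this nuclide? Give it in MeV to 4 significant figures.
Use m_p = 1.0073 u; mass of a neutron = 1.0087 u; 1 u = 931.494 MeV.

Total constituent mass: 30 × 1.0073 + 34 × 1.0087 = 64.5148 u
The mass defect is 64.5148 − 63.91268 = 0.60212 u.
E_B = 0.60212 × 931.494 = 560.871 MeV

560.9 MeV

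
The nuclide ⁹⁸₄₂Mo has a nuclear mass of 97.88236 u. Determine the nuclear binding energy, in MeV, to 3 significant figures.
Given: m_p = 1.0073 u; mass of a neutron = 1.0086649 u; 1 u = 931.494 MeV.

847 MeV

The nucleus contains 42 protons and 98 − 42 = 56 neutrons.
Mass of separated nucleons = 42(1.0073) + 56(1.0086649) = 42.3066 + 56.4852344 = 98.7918344 u
Δm = 98.7918344 − 97.88236 = 0.9094744 u
Converting to energy: 0.9094744 u × 931.494 MeV/u = 847.170 MeV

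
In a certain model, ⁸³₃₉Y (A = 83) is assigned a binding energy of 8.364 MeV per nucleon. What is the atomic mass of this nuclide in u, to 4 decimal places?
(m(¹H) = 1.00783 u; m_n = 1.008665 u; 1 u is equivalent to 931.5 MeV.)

Total binding energy = 83 × 8.364 = 694.212 MeV
Mass defect = 694.212 MeV / (931.5 MeV/u) = 0.745262 u
Constituent mass = 39(1.00783) + 44(1.008665) = 83.686630 u
Atomic mass = 83.686630 − 0.745262 = 82.941368 u ≈ 82.9414 u (to 4 decimal places)

82.9414 u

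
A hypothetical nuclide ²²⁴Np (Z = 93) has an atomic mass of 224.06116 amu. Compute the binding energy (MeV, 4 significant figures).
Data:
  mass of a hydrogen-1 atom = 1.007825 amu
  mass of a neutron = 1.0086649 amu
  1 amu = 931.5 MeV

Total constituent mass: 93 × 1.007825 + 131 × 1.0086649 = 225.8628269 amu
Mass defect Δm = 225.8628269 − 224.06116 = 1.8016669 amu
E_B = 1.8016669 × 931.5 = 1678.25 MeV

1678 MeV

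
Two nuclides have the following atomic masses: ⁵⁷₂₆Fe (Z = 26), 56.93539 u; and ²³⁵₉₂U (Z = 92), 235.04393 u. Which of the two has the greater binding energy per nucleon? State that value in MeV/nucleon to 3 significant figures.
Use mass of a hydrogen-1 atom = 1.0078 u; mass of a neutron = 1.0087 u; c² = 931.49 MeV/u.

⁵⁷₂₆Fe: Σm = 26(1.0078) + 31(1.0087) = 57.4725 u; Δm = 0.53711 u; E_B = 500.31 MeV; E_B/A = 8.777 MeV
²³⁵₉₂U: Σm = 92(1.0078) + 143(1.0087) = 236.9617 u; Δm = 1.91777 u; E_B = 1786.4 MeV; E_B/A = 7.602 MeV
⁵⁷₂₆Fe has the higher binding energy per nucleon, so it is the more tightly bound nucleus.

⁵⁷₂₆Fe; 8.78 MeV/nucleon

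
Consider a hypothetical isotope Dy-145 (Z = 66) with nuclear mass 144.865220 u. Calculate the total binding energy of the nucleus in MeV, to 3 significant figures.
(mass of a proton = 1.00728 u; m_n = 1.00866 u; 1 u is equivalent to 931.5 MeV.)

Σm = 66·m_p + 79·m_n = 66.48048 + 79.68414 = 146.16462 u
Δm = 146.16462 − 144.865220 = 1.299400 u
Converting to energy: 1.299400 u × 931.5 MeV/u = 1210.39 MeV

1210 MeV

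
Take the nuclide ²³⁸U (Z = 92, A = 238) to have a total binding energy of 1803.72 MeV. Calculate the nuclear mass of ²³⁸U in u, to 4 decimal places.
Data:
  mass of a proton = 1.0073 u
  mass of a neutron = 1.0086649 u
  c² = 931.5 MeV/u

238.0003 u

Mass defect = 1803.72 MeV / (931.5 MeV/u) = 1.936361 u
Constituent mass = 92(1.0073) + 146(1.0086649) = 239.9366754 u
Nuclear mass = 239.9366754 − 1.936361 = 238.0003144 u ≈ 238.0003 u (to 4 decimal places)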